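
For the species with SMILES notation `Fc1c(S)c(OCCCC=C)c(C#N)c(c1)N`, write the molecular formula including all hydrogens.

C12H13FN2OS

Heavy atoms from the SMILES: 12 C, 1 F, 2 N, 1 O, 1 S.
Implicit hydrogens by atom environment:
  5 × C (aromatic): no H
  4 × C: 2 H each → 8
  1 × C (aromatic): 1 H
  1 × C: 1 H
  1 × C: no H
  1 × F: no H
  1 × N: 2 H
  1 × N: no H
  1 × O: no H
  1 × S: 1 H
  Total hydrogens = 13.
Molecular formula: C12H13FN2OS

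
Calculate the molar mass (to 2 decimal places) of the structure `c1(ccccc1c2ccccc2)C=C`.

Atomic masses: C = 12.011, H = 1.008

180.25

Molecular formula: C14H12.
M = 14×12.011 + 12×1.008 = 180.25 g/mol.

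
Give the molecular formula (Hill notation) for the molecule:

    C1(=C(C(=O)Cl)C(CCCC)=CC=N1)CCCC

C14H20ClNO

Heavy atoms from the SMILES: 14 C, 1 Cl, 1 N, 1 O.
Implicit hydrogens by atom environment:
  6 × C: 2 H each → 12
  3 × C (aromatic): no H
  2 × C: 3 H each → 6
  2 × C (aromatic): 1 H each → 2
  1 × C: no H
  1 × Cl: no H
  1 × N (aromatic): no H
  1 × O: no H
  Total hydrogens = 20.
Molecular formula: C14H20ClNO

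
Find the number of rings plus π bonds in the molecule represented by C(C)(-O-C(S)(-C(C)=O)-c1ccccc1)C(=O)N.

6

Molecular formula from the SMILES: C12H15NO3S.
DoU = (2C + 2 + N − H − X)/2 = (2·12 + 2 + 1 − 15 − 0)/2 = 12/2 = 6.
(Structurally: 1 ring(s) + 5 π bond(s) = 6.)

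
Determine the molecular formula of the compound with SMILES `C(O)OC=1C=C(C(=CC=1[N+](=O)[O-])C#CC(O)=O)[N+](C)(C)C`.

C13H15N2O6+

Heavy atoms from the SMILES: 13 C, 2 N, 6 O.
Implicit hydrogens by atom environment:
  4 × C (aromatic): no H
  3 × C: 3 H each → 9
  3 × C: no H
  3 × O: no H
  2 × C (aromatic): 1 H each → 2
  2 × N (charge +1): no H
  2 × O: 1 H each → 2
  1 × C: 2 H
  1 × O (charge -1): no H
  Total hydrogens = 15.
Net charge +1.
Molecular formula: C13H15N2O6+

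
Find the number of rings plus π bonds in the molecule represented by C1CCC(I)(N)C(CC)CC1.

1

Molecular formula from the SMILES: C9H18IN.
DoU = (2C + 2 + N − H − X)/2 = (2·9 + 2 + 1 − 18 − 1)/2 = 2/2 = 1.
(Structurally: 1 ring(s) + 0 π bond(s) = 1.)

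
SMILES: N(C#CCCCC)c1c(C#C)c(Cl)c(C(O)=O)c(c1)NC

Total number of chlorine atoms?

1

The symbol for chlorine appears 1 time in the SMILES.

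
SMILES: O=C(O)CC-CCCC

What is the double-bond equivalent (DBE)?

Molecular formula from the SMILES: C7H14O2.
DoU = (2C + 2 + N − H − X)/2 = (2·7 + 2 + 0 − 14 − 0)/2 = 2/2 = 1.
(Structurally: 0 ring(s) + 1 π bond(s) = 1.)

1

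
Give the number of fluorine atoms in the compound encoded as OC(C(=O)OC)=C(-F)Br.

The symbol for fluorine appears 1 time in the SMILES.

1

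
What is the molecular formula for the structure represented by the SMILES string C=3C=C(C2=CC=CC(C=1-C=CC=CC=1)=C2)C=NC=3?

C17H13N

Heavy atoms from the SMILES: 17 C, 1 N.
Implicit hydrogens by atom environment:
  13 × C (aromatic): 1 H each → 13
  4 × C (aromatic): no H
  1 × N (aromatic): no H
  Total hydrogens = 13.
Molecular formula: C17H13N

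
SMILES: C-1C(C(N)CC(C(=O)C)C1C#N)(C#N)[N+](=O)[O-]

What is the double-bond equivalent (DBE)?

Molecular formula from the SMILES: C10H12N4O3.
DoU = (2C + 2 + N − H − X)/2 = (2·10 + 2 + 4 − 12 − 0)/2 = 14/2 = 7.
(Structurally: 1 ring(s) + 6 π bond(s) = 7.)

7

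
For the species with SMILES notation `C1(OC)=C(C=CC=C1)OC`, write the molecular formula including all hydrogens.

C8H10O2

Heavy atoms from the SMILES: 8 C, 2 O.
Implicit hydrogens by atom environment:
  4 × C (aromatic): 1 H each → 4
  2 × C: 3 H each → 6
  2 × C (aromatic): no H
  2 × O: no H
  Total hydrogens = 10.
Molecular formula: C8H10O2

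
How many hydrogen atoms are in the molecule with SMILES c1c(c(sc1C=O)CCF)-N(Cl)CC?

11

Hydrogens are implicit in SMILES; fill each atom to its normal valence:
  3 × C: 2 H each → 6
  3 × C (aromatic): no H
  1 × C: 3 H
  1 × C (aromatic): 1 H
  1 × C: 1 H
  1 × Cl: no H
  1 × F: no H
  1 × N: no H
  1 × O: no H
  1 × S (aromatic): no H
  Total hydrogens = 11.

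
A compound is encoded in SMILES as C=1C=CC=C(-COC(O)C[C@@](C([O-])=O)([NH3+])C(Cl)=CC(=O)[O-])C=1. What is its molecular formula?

C14H15ClNO6-

Heavy atoms from the SMILES: 14 C, 1 Cl, 1 N, 6 O.
Implicit hydrogens by atom environment:
  5 × C (aromatic): 1 H each → 5
  4 × C: no H
  3 × O: no H
  2 × C: 2 H each → 4
  2 × C: 1 H each → 2
  2 × O (charge -1): no H
  1 × C (aromatic): no H
  1 × Cl: no H
  1 × N (charge +1): 3 H
  1 × O: 1 H
  Total hydrogens = 15.
Net charge -1.
Molecular formula: C14H15ClNO6-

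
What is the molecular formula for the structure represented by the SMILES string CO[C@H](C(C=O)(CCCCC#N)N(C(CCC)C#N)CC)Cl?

Heavy atoms from the SMILES: 16 C, 1 Cl, 3 N, 2 O.
Implicit hydrogens by atom environment:
  7 × C: 2 H each → 14
  3 × C: 3 H each → 9
  3 × C: 1 H each → 3
  3 × C: no H
  3 × N: no H
  2 × O: no H
  1 × Cl: no H
  Total hydrogens = 26.
Molecular formula: C16H26ClN3O2

C16H26ClN3O2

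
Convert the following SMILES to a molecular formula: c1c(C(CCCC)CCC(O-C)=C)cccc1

Heavy atoms from the SMILES: 16 C, 1 O.
Implicit hydrogens by atom environment:
  6 × C: 2 H each → 12
  5 × C (aromatic): 1 H each → 5
  2 × C: 3 H each → 6
  1 × C: 1 H
  1 × C: no H
  1 × C (aromatic): no H
  1 × O: no H
  Total hydrogens = 24.
Molecular formula: C16H24O

C16H24O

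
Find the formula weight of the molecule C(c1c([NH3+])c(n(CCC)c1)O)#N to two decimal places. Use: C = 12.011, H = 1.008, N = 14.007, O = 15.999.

166.20

Molecular formula: C8H12N3O+.
M = 8×12.011 + 12×1.008 + 3×14.007 + 1×15.999 = 166.20 g/mol.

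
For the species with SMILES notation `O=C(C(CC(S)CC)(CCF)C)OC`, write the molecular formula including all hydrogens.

Heavy atoms from the SMILES: 10 C, 1 F, 2 O, 1 S.
Implicit hydrogens by atom environment:
  4 × C: 2 H each → 8
  3 × C: 3 H each → 9
  2 × C: no H
  2 × O: no H
  1 × C: 1 H
  1 × F: no H
  1 × S: 1 H
  Total hydrogens = 19.
Molecular formula: C10H19FO2S

C10H19FO2S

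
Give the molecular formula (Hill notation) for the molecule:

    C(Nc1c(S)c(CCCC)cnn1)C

Heavy atoms from the SMILES: 10 C, 3 N, 1 S.
Implicit hydrogens by atom environment:
  4 × C: 2 H each → 8
  3 × C (aromatic): no H
  2 × C: 3 H each → 6
  2 × N (aromatic): no H
  1 × C (aromatic): 1 H
  1 × N: 1 H
  1 × S: 1 H
  Total hydrogens = 17.
Molecular formula: C10H17N3S

C10H17N3S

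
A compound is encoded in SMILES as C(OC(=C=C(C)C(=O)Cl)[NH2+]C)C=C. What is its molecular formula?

Heavy atoms from the SMILES: 9 C, 1 Cl, 1 N, 2 O.
Implicit hydrogens by atom environment:
  4 × C: no H
  2 × C: 3 H each → 6
  2 × C: 2 H each → 4
  2 × O: no H
  1 × C: 1 H
  1 × Cl: no H
  1 × N (charge +1): 2 H
  Total hydrogens = 13.
Net charge +1.
Molecular formula: C9H13ClNO2+

C9H13ClNO2+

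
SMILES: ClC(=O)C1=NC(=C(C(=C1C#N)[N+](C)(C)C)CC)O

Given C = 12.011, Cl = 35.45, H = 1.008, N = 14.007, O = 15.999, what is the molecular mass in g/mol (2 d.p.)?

268.72

Molecular formula: C12H15ClN3O2+.
M = 12×12.011 + 1×35.45 + 15×1.008 + 3×14.007 + 2×15.999 = 268.72 g/mol.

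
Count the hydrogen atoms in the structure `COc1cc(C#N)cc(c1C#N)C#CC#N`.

Hydrogens are implicit in SMILES; fill each atom to its normal valence:
  5 × C: no H
  4 × C (aromatic): no H
  3 × N: no H
  2 × C (aromatic): 1 H each → 2
  1 × C: 3 H
  1 × O: no H
  Total hydrogens = 5.

5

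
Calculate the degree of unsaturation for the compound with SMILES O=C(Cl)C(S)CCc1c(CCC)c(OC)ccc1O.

5

Molecular formula from the SMILES: C14H19ClO3S.
DoU = (2C + 2 + N − H − X)/2 = (2·14 + 2 + 0 − 19 − 1)/2 = 10/2 = 5.
(Structurally: 1 ring(s) + 4 π bond(s) = 5.)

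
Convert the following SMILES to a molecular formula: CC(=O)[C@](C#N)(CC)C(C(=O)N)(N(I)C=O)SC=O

C10H12IN3O4S

Heavy atoms from the SMILES: 10 C, 1 I, 3 N, 4 O, 1 S.
Implicit hydrogens by atom environment:
  5 × C: no H
  4 × O: no H
  2 × C: 3 H each → 6
  2 × C: 1 H each → 2
  2 × N: no H
  1 × C: 2 H
  1 × I: no H
  1 × N: 2 H
  1 × S: no H
  Total hydrogens = 12.
Molecular formula: C10H12IN3O4S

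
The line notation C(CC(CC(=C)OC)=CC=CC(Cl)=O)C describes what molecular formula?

Heavy atoms from the SMILES: 12 C, 1 Cl, 2 O.
Implicit hydrogens by atom environment:
  4 × C: 2 H each → 8
  3 × C: 1 H each → 3
  3 × C: no H
  2 × C: 3 H each → 6
  2 × O: no H
  1 × Cl: no H
  Total hydrogens = 17.
Molecular formula: C12H17ClO2

C12H17ClO2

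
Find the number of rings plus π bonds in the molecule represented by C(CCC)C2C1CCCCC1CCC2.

Molecular formula from the SMILES: C14H26.
DoU = (2C + 2 + N − H − X)/2 = (2·14 + 2 + 0 − 26 − 0)/2 = 4/2 = 2.
(Structurally: 2 ring(s) + 0 π bond(s) = 2.)

2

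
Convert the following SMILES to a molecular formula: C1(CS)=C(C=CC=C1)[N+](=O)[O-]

C7H7NO2S

Heavy atoms from the SMILES: 7 C, 1 N, 2 O, 1 S.
Implicit hydrogens by atom environment:
  4 × C (aromatic): 1 H each → 4
  2 × C (aromatic): no H
  1 × C: 2 H
  1 × N (charge +1): no H
  1 × O: no H
  1 × O (charge -1): no H
  1 × S: 1 H
  Total hydrogens = 7.
Molecular formula: C7H7NO2S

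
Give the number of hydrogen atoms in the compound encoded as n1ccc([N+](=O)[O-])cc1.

4

Hydrogens are implicit in SMILES; fill each atom to its normal valence:
  4 × C (aromatic): 1 H each → 4
  1 × C (aromatic): no H
  1 × N (aromatic): no H
  1 × N (charge +1): no H
  1 × O: no H
  1 × O (charge -1): no H
  Total hydrogens = 4.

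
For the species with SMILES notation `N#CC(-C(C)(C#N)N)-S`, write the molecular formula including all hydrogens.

Heavy atoms from the SMILES: 5 C, 3 N, 1 S.
Implicit hydrogens by atom environment:
  3 × C: no H
  2 × N: no H
  1 × C: 3 H
  1 × C: 1 H
  1 × N: 2 H
  1 × S: 1 H
  Total hydrogens = 7.
Molecular formula: C5H7N3S

C5H7N3S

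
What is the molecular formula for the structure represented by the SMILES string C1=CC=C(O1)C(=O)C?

C6H6O2

Heavy atoms from the SMILES: 6 C, 2 O.
Implicit hydrogens by atom environment:
  3 × C (aromatic): 1 H each → 3
  1 × C: 3 H
  1 × C (aromatic): no H
  1 × C: no H
  1 × O (aromatic): no H
  1 × O: no H
  Total hydrogens = 6.
Molecular formula: C6H6O2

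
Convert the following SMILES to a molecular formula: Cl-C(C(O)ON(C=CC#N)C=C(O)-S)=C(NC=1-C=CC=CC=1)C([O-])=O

C15H13ClN3O5S-

Heavy atoms from the SMILES: 15 C, 1 Cl, 3 N, 5 O, 1 S.
Implicit hydrogens by atom environment:
  5 × C (aromatic): 1 H each → 5
  5 × C: no H
  4 × C: 1 H each → 4
  2 × N: no H
  2 × O: 1 H each → 2
  2 × O: no H
  1 × C (aromatic): no H
  1 × Cl: no H
  1 × N: 1 H
  1 × O (charge -1): no H
  1 × S: 1 H
  Total hydrogens = 13.
Net charge -1.
Molecular formula: C15H13ClN3O5S-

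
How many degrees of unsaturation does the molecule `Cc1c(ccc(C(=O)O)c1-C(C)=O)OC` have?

Molecular formula from the SMILES: C11H12O4.
DoU = (2C + 2 + N − H − X)/2 = (2·11 + 2 + 0 − 12 − 0)/2 = 12/2 = 6.
(Structurally: 1 ring(s) + 5 π bond(s) = 6.)

6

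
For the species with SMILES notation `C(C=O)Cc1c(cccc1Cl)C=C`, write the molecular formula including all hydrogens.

Heavy atoms from the SMILES: 11 C, 1 Cl, 1 O.
Implicit hydrogens by atom environment:
  3 × C: 2 H each → 6
  3 × C (aromatic): 1 H each → 3
  3 × C (aromatic): no H
  2 × C: 1 H each → 2
  1 × Cl: no H
  1 × O: no H
  Total hydrogens = 11.
Molecular formula: C11H11ClO

C11H11ClO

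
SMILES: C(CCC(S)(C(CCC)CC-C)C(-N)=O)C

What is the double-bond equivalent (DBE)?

1

Molecular formula from the SMILES: C13H27NOS.
DoU = (2C + 2 + N − H − X)/2 = (2·13 + 2 + 1 − 27 − 0)/2 = 2/2 = 1.
(Structurally: 0 ring(s) + 1 π bond(s) = 1.)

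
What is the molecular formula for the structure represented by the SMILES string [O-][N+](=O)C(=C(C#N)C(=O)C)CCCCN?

Heavy atoms from the SMILES: 9 C, 3 N, 3 O.
Implicit hydrogens by atom environment:
  4 × C: 2 H each → 8
  4 × C: no H
  2 × O: no H
  1 × C: 3 H
  1 × N: 2 H
  1 × N: no H
  1 × N (charge +1): no H
  1 × O (charge -1): no H
  Total hydrogens = 13.
Molecular formula: C9H13N3O3

C9H13N3O3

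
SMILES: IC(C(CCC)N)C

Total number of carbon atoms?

The symbol for carbon appears 6 times in the SMILES.

6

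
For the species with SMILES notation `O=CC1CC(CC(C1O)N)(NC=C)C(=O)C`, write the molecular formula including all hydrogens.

C11H18N2O3

Heavy atoms from the SMILES: 11 C, 2 N, 3 O.
Implicit hydrogens by atom environment:
  5 × C: 1 H each → 5
  3 × C: 2 H each → 6
  2 × C: no H
  2 × O: no H
  1 × C: 3 H
  1 × N: 2 H
  1 × N: 1 H
  1 × O: 1 H
  Total hydrogens = 18.
Molecular formula: C11H18N2O3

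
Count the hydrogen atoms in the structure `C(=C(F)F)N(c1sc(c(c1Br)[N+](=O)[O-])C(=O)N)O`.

Hydrogens are implicit in SMILES; fill each atom to its normal valence:
  4 × C (aromatic): no H
  2 × C: no H
  2 × F: no H
  2 × O: no H
  1 × Br: no H
  1 × C: 1 H
  1 × N: 2 H
  1 × N (charge +1): no H
  1 × N: no H
  1 × O: 1 H
  1 × O (charge -1): no H
  1 × S (aromatic): no H
  Total hydrogens = 4.

4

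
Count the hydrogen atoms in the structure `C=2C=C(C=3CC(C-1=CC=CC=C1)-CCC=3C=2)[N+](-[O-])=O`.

Hydrogens are implicit in SMILES; fill each atom to its normal valence:
  8 × C (aromatic): 1 H each → 8
  4 × C (aromatic): no H
  3 × C: 2 H each → 6
  1 × C: 1 H
  1 × N (charge +1): no H
  1 × O: no H
  1 × O (charge -1): no H
  Total hydrogens = 15.

15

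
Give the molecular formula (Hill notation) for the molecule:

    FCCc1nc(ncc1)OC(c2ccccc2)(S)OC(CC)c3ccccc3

C22H23FN2O2S

Heavy atoms from the SMILES: 22 C, 1 F, 2 N, 2 O, 1 S.
Implicit hydrogens by atom environment:
  12 × C (aromatic): 1 H each → 12
  4 × C (aromatic): no H
  3 × C: 2 H each → 6
  2 × N (aromatic): no H
  2 × O: no H
  1 × C: 3 H
  1 × C: 1 H
  1 × C: no H
  1 × F: no H
  1 × S: 1 H
  Total hydrogens = 23.
Molecular formula: C22H23FN2O2S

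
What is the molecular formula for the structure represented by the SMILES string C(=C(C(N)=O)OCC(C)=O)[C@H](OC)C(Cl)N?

Heavy atoms from the SMILES: 9 C, 1 Cl, 2 N, 4 O.
Implicit hydrogens by atom environment:
  4 × O: no H
  3 × C: 1 H each → 3
  3 × C: no H
  2 × C: 3 H each → 6
  2 × N: 2 H each → 4
  1 × C: 2 H
  1 × Cl: no H
  Total hydrogens = 15.
Molecular formula: C9H15ClN2O4

C9H15ClN2O4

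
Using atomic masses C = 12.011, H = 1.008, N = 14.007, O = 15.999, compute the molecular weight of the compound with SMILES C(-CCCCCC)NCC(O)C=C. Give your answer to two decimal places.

Molecular formula: C11H23NO.
M = 11×12.011 + 23×1.008 + 1×14.007 + 1×15.999 = 185.31 g/mol.

185.31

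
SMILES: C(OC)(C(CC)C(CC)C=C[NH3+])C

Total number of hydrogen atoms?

24

Hydrogens are implicit in SMILES; fill each atom to its normal valence:
  5 × C: 1 H each → 5
  4 × C: 3 H each → 12
  2 × C: 2 H each → 4
  1 × N (charge +1): 3 H
  1 × O: no H
  Total hydrogens = 24.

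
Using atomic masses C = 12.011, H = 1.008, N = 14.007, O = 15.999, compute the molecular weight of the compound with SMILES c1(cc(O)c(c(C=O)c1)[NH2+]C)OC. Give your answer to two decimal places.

182.20

Molecular formula: C9H12NO3+.
M = 9×12.011 + 12×1.008 + 1×14.007 + 3×15.999 = 182.20 g/mol.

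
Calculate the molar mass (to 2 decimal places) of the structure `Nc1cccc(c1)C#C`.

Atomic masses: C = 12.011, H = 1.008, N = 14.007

117.15

Molecular formula: C8H7N.
M = 8×12.011 + 7×1.008 + 1×14.007 = 117.15 g/mol.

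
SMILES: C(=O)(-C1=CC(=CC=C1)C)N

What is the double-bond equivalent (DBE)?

5

Molecular formula from the SMILES: C8H9NO.
DoU = (2C + 2 + N − H − X)/2 = (2·8 + 2 + 1 − 9 − 0)/2 = 10/2 = 5.
(Structurally: 1 ring(s) + 4 π bond(s) = 5.)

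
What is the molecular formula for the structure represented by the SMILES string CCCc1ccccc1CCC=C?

Heavy atoms from the SMILES: 13 C.
Implicit hydrogens by atom environment:
  5 × C: 2 H each → 10
  4 × C (aromatic): 1 H each → 4
  2 × C (aromatic): no H
  1 × C: 3 H
  1 × C: 1 H
  Total hydrogens = 18.
Molecular formula: C13H18

C13H18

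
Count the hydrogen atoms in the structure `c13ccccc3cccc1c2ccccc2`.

12

Hydrogens are implicit in SMILES; fill each atom to its normal valence:
  12 × C (aromatic): 1 H each → 12
  4 × C (aromatic): no H
  Total hydrogens = 12.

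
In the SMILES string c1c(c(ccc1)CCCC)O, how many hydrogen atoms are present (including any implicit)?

14

Hydrogens are implicit in SMILES; fill each atom to its normal valence:
  4 × C (aromatic): 1 H each → 4
  3 × C: 2 H each → 6
  2 × C (aromatic): no H
  1 × C: 3 H
  1 × O: 1 H
  Total hydrogens = 14.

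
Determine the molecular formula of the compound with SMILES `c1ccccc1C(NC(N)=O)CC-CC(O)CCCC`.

C16H26N2O2

Heavy atoms from the SMILES: 16 C, 2 N, 2 O.
Implicit hydrogens by atom environment:
  6 × C: 2 H each → 12
  5 × C (aromatic): 1 H each → 5
  2 × C: 1 H each → 2
  1 × C: 3 H
  1 × C: no H
  1 × C (aromatic): no H
  1 × N: 2 H
  1 × N: 1 H
  1 × O: 1 H
  1 × O: no H
  Total hydrogens = 26.
Molecular formula: C16H26N2O2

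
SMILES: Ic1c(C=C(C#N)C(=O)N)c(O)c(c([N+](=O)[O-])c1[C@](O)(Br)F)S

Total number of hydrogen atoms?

6

Hydrogens are implicit in SMILES; fill each atom to its normal valence:
  6 × C (aromatic): no H
  4 × C: no H
  2 × O: 1 H each → 2
  2 × O: no H
  1 × Br: no H
  1 × C: 1 H
  1 × F: no H
  1 × I: no H
  1 × N: 2 H
  1 × N (charge +1): no H
  1 × N: no H
  1 × O (charge -1): no H
  1 × S: 1 H
  Total hydrogens = 6.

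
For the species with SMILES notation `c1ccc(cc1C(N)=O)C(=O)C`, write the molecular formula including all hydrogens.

C9H9NO2

Heavy atoms from the SMILES: 9 C, 1 N, 2 O.
Implicit hydrogens by atom environment:
  4 × C (aromatic): 1 H each → 4
  2 × C (aromatic): no H
  2 × C: no H
  2 × O: no H
  1 × C: 3 H
  1 × N: 2 H
  Total hydrogens = 9.
Molecular formula: C9H9NO2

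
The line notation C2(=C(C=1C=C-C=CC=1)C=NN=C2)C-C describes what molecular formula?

Heavy atoms from the SMILES: 12 C, 2 N.
Implicit hydrogens by atom environment:
  7 × C (aromatic): 1 H each → 7
  3 × C (aromatic): no H
  2 × N (aromatic): no H
  1 × C: 3 H
  1 × C: 2 H
  Total hydrogens = 12.
Molecular formula: C12H12N2

C12H12N2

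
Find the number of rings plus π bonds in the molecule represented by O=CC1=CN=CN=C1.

5

Molecular formula from the SMILES: C5H4N2O.
DoU = (2C + 2 + N − H − X)/2 = (2·5 + 2 + 2 − 4 − 0)/2 = 10/2 = 5.
(Structurally: 1 ring(s) + 4 π bond(s) = 5.)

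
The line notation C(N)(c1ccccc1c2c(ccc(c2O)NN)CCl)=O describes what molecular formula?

Heavy atoms from the SMILES: 14 C, 1 Cl, 3 N, 2 O.
Implicit hydrogens by atom environment:
  6 × C (aromatic): 1 H each → 6
  6 × C (aromatic): no H
  2 × N: 2 H each → 4
  1 × C: 2 H
  1 × C: no H
  1 × Cl: no H
  1 × N: 1 H
  1 × O: 1 H
  1 × O: no H
  Total hydrogens = 14.
Molecular formula: C14H14ClN3O2

C14H14ClN3O2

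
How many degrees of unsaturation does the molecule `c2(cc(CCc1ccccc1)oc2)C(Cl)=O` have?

8

Molecular formula from the SMILES: C13H11ClO2.
DoU = (2C + 2 + N − H − X)/2 = (2·13 + 2 + 0 − 11 − 1)/2 = 16/2 = 8.
(Structurally: 2 ring(s) + 6 π bond(s) = 8.)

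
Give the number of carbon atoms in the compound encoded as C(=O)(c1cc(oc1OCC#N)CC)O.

The symbol for carbon appears 9 times in the SMILES. Lowercase c denotes aromatic carbon and counts toward C.

9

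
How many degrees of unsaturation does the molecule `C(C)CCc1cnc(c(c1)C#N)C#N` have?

Molecular formula from the SMILES: C11H11N3.
DoU = (2C + 2 + N − H − X)/2 = (2·11 + 2 + 3 − 11 − 0)/2 = 16/2 = 8.
(Structurally: 1 ring(s) + 7 π bond(s) = 8.)

8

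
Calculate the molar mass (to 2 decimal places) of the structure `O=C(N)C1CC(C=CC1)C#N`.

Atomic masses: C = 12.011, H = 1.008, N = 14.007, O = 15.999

150.18

Molecular formula: C8H10N2O.
M = 8×12.011 + 10×1.008 + 2×14.007 + 1×15.999 = 150.18 g/mol.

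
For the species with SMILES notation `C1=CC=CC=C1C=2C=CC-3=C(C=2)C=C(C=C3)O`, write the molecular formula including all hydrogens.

C16H12O

Heavy atoms from the SMILES: 16 C, 1 O.
Implicit hydrogens by atom environment:
  11 × C (aromatic): 1 H each → 11
  5 × C (aromatic): no H
  1 × O: 1 H
  Total hydrogens = 12.
Molecular formula: C16H12O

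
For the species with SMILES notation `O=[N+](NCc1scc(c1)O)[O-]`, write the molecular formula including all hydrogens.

Heavy atoms from the SMILES: 5 C, 2 N, 3 O, 1 S.
Implicit hydrogens by atom environment:
  2 × C (aromatic): 1 H each → 2
  2 × C (aromatic): no H
  1 × C: 2 H
  1 × N: 1 H
  1 × N (charge +1): no H
  1 × O: 1 H
  1 × O: no H
  1 × O (charge -1): no H
  1 × S (aromatic): no H
  Total hydrogens = 6.
Molecular formula: C5H6N2O3S

C5H6N2O3S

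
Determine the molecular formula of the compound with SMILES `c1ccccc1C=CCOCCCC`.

Heavy atoms from the SMILES: 13 C, 1 O.
Implicit hydrogens by atom environment:
  5 × C (aromatic): 1 H each → 5
  4 × C: 2 H each → 8
  2 × C: 1 H each → 2
  1 × C: 3 H
  1 × C (aromatic): no H
  1 × O: no H
  Total hydrogens = 18.
Molecular formula: C13H18O

C13H18O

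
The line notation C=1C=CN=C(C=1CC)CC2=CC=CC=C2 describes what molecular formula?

Heavy atoms from the SMILES: 14 C, 1 N.
Implicit hydrogens by atom environment:
  8 × C (aromatic): 1 H each → 8
  3 × C (aromatic): no H
  2 × C: 2 H each → 4
  1 × C: 3 H
  1 × N (aromatic): no H
  Total hydrogens = 15.
Molecular formula: C14H15N

C14H15N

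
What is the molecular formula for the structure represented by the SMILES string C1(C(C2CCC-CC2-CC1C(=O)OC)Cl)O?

Heavy atoms from the SMILES: 12 C, 1 Cl, 3 O.
Implicit hydrogens by atom environment:
  5 × C: 2 H each → 10
  5 × C: 1 H each → 5
  2 × O: no H
  1 × C: 3 H
  1 × C: no H
  1 × Cl: no H
  1 × O: 1 H
  Total hydrogens = 19.
Molecular formula: C12H19ClO3

C12H19ClO3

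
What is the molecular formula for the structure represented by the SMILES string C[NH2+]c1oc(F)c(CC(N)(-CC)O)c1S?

C9H16FN2O2S+

Heavy atoms from the SMILES: 9 C, 1 F, 2 N, 2 O, 1 S.
Implicit hydrogens by atom environment:
  4 × C (aromatic): no H
  2 × C: 3 H each → 6
  2 × C: 2 H each → 4
  1 × C: no H
  1 × F: no H
  1 × N (charge +1): 2 H
  1 × N: 2 H
  1 × O: 1 H
  1 × O (aromatic): no H
  1 × S: 1 H
  Total hydrogens = 16.
Net charge +1.
Molecular formula: C9H16FN2O2S+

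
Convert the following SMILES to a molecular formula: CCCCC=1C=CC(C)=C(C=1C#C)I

Heavy atoms from the SMILES: 13 C, 1 I.
Implicit hydrogens by atom environment:
  4 × C (aromatic): no H
  3 × C: 2 H each → 6
  2 × C: 3 H each → 6
  2 × C (aromatic): 1 H each → 2
  1 × C: 1 H
  1 × C: no H
  1 × I: no H
  Total hydrogens = 15.
Molecular formula: C13H15I

C13H15I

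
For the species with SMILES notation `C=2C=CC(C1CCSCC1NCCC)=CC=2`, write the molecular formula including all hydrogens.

C14H21NS

Heavy atoms from the SMILES: 14 C, 1 N, 1 S.
Implicit hydrogens by atom environment:
  5 × C: 2 H each → 10
  5 × C (aromatic): 1 H each → 5
  2 × C: 1 H each → 2
  1 × C: 3 H
  1 × C (aromatic): no H
  1 × N: 1 H
  1 × S: no H
  Total hydrogens = 21.
Molecular formula: C14H21NS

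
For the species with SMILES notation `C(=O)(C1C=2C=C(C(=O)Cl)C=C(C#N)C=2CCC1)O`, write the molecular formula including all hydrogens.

C13H10ClNO3

Heavy atoms from the SMILES: 13 C, 1 Cl, 1 N, 3 O.
Implicit hydrogens by atom environment:
  4 × C (aromatic): no H
  3 × C: 2 H each → 6
  3 × C: no H
  2 × C (aromatic): 1 H each → 2
  2 × O: no H
  1 × C: 1 H
  1 × Cl: no H
  1 × N: no H
  1 × O: 1 H
  Total hydrogens = 10.
Molecular formula: C13H10ClNO3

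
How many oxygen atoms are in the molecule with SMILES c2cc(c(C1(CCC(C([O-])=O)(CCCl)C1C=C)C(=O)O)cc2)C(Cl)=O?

5

The symbol for oxygen appears 5 times in the SMILES.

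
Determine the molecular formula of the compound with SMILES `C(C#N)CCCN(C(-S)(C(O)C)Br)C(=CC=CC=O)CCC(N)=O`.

Heavy atoms from the SMILES: 1 Br, 16 C, 3 N, 3 O, 1 S.
Implicit hydrogens by atom environment:
  6 × C: 2 H each → 12
  5 × C: 1 H each → 5
  4 × C: no H
  2 × N: no H
  2 × O: no H
  1 × Br: no H
  1 × C: 3 H
  1 × N: 2 H
  1 × O: 1 H
  1 × S: 1 H
  Total hydrogens = 24.
Molecular formula: C16H24BrN3O3S

C16H24BrN3O3S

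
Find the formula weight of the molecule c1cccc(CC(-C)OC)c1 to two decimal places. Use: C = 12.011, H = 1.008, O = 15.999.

Molecular formula: C10H14O.
M = 10×12.011 + 14×1.008 + 1×15.999 = 150.22 g/mol.

150.22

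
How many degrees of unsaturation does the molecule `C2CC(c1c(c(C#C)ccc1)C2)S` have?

7

Molecular formula from the SMILES: C12H12S.
DoU = (2C + 2 + N − H − X)/2 = (2·12 + 2 + 0 − 12 − 0)/2 = 14/2 = 7.
(Structurally: 2 ring(s) + 5 π bond(s) = 7.)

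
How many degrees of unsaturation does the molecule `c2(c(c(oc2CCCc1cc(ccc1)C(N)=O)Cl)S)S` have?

8

Molecular formula from the SMILES: C14H14ClNO2S2.
DoU = (2C + 2 + N − H − X)/2 = (2·14 + 2 + 1 − 14 − 1)/2 = 16/2 = 8.
(Structurally: 2 ring(s) + 6 π bond(s) = 8.)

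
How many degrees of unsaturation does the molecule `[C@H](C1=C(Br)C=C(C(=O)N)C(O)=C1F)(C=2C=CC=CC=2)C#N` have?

Molecular formula from the SMILES: C15H10BrFN2O2.
DoU = (2C + 2 + N − H − X)/2 = (2·15 + 2 + 2 − 10 − 2)/2 = 22/2 = 11.
(Structurally: 2 ring(s) + 9 π bond(s) = 11.)

11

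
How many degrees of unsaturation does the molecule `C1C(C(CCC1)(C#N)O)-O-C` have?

Molecular formula from the SMILES: C8H13NO2.
DoU = (2C + 2 + N − H − X)/2 = (2·8 + 2 + 1 − 13 − 0)/2 = 6/2 = 3.
(Structurally: 1 ring(s) + 2 π bond(s) = 3.)

3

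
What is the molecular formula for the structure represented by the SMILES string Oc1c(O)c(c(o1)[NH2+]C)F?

C5H7FNO3+

Heavy atoms from the SMILES: 5 C, 1 F, 1 N, 3 O.
Implicit hydrogens by atom environment:
  4 × C (aromatic): no H
  2 × O: 1 H each → 2
  1 × C: 3 H
  1 × F: no H
  1 × N (charge +1): 2 H
  1 × O (aromatic): no H
  Total hydrogens = 7.
Net charge +1.
Molecular formula: C5H7FNO3+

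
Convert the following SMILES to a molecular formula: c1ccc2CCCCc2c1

Heavy atoms from the SMILES: 10 C.
Implicit hydrogens by atom environment:
  4 × C: 2 H each → 8
  4 × C (aromatic): 1 H each → 4
  2 × C (aromatic): no H
  Total hydrogens = 12.
Molecular formula: C10H12

C10H12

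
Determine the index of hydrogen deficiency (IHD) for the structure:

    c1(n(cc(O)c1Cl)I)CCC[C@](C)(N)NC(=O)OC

4

Molecular formula from the SMILES: C11H17ClIN3O3.
DoU = (2C + 2 + N − H − X)/2 = (2·11 + 2 + 3 − 17 − 2)/2 = 8/2 = 4.
(Structurally: 1 ring(s) + 3 π bond(s) = 4.)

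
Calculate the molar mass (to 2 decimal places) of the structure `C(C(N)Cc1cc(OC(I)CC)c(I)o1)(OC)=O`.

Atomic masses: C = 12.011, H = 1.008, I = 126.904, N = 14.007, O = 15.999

Molecular formula: C11H15I2NO4.
M = 11×12.011 + 15×1.008 + 2×126.904 + 1×14.007 + 4×15.999 = 479.05 g/mol.

479.05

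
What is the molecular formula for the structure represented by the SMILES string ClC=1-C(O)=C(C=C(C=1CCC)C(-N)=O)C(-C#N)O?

Heavy atoms from the SMILES: 12 C, 1 Cl, 2 N, 3 O.
Implicit hydrogens by atom environment:
  5 × C (aromatic): no H
  2 × C: 2 H each → 4
  2 × C: no H
  2 × O: 1 H each → 2
  1 × C: 3 H
  1 × C (aromatic): 1 H
  1 × C: 1 H
  1 × Cl: no H
  1 × N: 2 H
  1 × N: no H
  1 × O: no H
  Total hydrogens = 13.
Molecular formula: C12H13ClN2O3

C12H13ClN2O3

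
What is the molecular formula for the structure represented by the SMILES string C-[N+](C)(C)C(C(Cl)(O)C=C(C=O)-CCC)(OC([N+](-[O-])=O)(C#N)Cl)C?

C14H22Cl2N3O5+

Heavy atoms from the SMILES: 14 C, 2 Cl, 3 N, 5 O.
Implicit hydrogens by atom environment:
  5 × C: 3 H each → 15
  5 × C: no H
  3 × O: no H
  2 × C: 2 H each → 4
  2 × C: 1 H each → 2
  2 × Cl: no H
  2 × N (charge +1): no H
  1 × N: no H
  1 × O: 1 H
  1 × O (charge -1): no H
  Total hydrogens = 22.
Net charge +1.
Molecular formula: C14H22Cl2N3O5+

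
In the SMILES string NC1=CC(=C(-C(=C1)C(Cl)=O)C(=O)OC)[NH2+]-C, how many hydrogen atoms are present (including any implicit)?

Hydrogens are implicit in SMILES; fill each atom to its normal valence:
  4 × C (aromatic): no H
  3 × O: no H
  2 × C: 3 H each → 6
  2 × C (aromatic): 1 H each → 2
  2 × C: no H
  1 × Cl: no H
  1 × N (charge +1): 2 H
  1 × N: 2 H
  Total hydrogens = 12.

12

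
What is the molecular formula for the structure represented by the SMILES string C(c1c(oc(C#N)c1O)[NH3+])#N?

Heavy atoms from the SMILES: 6 C, 3 N, 2 O.
Implicit hydrogens by atom environment:
  4 × C (aromatic): no H
  2 × C: no H
  2 × N: no H
  1 × N (charge +1): 3 H
  1 × O: 1 H
  1 × O (aromatic): no H
  Total hydrogens = 4.
Net charge +1.
Molecular formula: C6H4N3O2+

C6H4N3O2+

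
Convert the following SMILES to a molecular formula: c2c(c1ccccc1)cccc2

Heavy atoms from the SMILES: 12 C.
Implicit hydrogens by atom environment:
  10 × C (aromatic): 1 H each → 10
  2 × C (aromatic): no H
  Total hydrogens = 10.
Molecular formula: C12H10

C12H10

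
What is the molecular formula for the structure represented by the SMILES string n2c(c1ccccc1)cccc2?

C11H9N

Heavy atoms from the SMILES: 11 C, 1 N.
Implicit hydrogens by atom environment:
  9 × C (aromatic): 1 H each → 9
  2 × C (aromatic): no H
  1 × N (aromatic): no H
  Total hydrogens = 9.
Molecular formula: C11H9N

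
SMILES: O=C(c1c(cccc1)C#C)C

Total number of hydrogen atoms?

Hydrogens are implicit in SMILES; fill each atom to its normal valence:
  4 × C (aromatic): 1 H each → 4
  2 × C (aromatic): no H
  2 × C: no H
  1 × C: 3 H
  1 × C: 1 H
  1 × O: no H
  Total hydrogens = 8.

8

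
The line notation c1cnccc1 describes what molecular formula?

Heavy atoms from the SMILES: 5 C, 1 N.
Implicit hydrogens by atom environment:
  5 × C (aromatic): 1 H each → 5
  1 × N (aromatic): no H
  Total hydrogens = 5.
Molecular formula: C5H5N

C5H5N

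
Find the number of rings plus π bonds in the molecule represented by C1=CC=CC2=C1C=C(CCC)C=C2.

7

Molecular formula from the SMILES: C13H14.
DoU = (2C + 2 + N − H − X)/2 = (2·13 + 2 + 0 − 14 − 0)/2 = 14/2 = 7.
(Structurally: 2 ring(s) + 5 π bond(s) = 7.)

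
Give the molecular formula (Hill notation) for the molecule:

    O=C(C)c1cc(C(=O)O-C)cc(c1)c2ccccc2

C16H14O3

Heavy atoms from the SMILES: 16 C, 3 O.
Implicit hydrogens by atom environment:
  8 × C (aromatic): 1 H each → 8
  4 × C (aromatic): no H
  3 × O: no H
  2 × C: 3 H each → 6
  2 × C: no H
  Total hydrogens = 14.
Molecular formula: C16H14O3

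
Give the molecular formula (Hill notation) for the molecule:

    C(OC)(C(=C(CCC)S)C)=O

Heavy atoms from the SMILES: 8 C, 2 O, 1 S.
Implicit hydrogens by atom environment:
  3 × C: 3 H each → 9
  3 × C: no H
  2 × C: 2 H each → 4
  2 × O: no H
  1 × S: 1 H
  Total hydrogens = 14.
Molecular formula: C8H14O2S

C8H14O2S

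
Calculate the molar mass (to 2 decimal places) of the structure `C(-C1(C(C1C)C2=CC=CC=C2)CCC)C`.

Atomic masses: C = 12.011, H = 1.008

Molecular formula: C15H22.
M = 15×12.011 + 22×1.008 = 202.34 g/mol.

202.34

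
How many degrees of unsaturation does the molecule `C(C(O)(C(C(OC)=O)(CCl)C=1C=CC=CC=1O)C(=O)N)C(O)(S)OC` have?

Molecular formula from the SMILES: C15H20ClNO7S.
DoU = (2C + 2 + N − H − X)/2 = (2·15 + 2 + 1 − 20 − 1)/2 = 12/2 = 6.
(Structurally: 1 ring(s) + 5 π bond(s) = 6.)

6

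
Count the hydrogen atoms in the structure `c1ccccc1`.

6

Hydrogens are implicit in SMILES; fill each atom to its normal valence:
  6 × C (aromatic): 1 H each → 6
  Total hydrogens = 6.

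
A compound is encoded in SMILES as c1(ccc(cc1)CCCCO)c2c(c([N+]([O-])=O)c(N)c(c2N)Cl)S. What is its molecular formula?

Heavy atoms from the SMILES: 16 C, 1 Cl, 3 N, 3 O, 1 S.
Implicit hydrogens by atom environment:
  8 × C (aromatic): no H
  4 × C: 2 H each → 8
  4 × C (aromatic): 1 H each → 4
  2 × N: 2 H each → 4
  1 × Cl: no H
  1 × N (charge +1): no H
  1 × O: 1 H
  1 × O: no H
  1 × O (charge -1): no H
  1 × S: 1 H
  Total hydrogens = 18.
Molecular formula: C16H18ClN3O3S

C16H18ClN3O3S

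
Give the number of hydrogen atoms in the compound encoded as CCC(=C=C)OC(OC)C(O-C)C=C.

Hydrogens are implicit in SMILES; fill each atom to its normal valence:
  3 × C: 3 H each → 9
  3 × C: 2 H each → 6
  3 × C: 1 H each → 3
  3 × O: no H
  2 × C: no H
  Total hydrogens = 18.

18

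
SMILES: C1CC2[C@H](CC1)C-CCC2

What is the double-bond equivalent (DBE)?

Molecular formula from the SMILES: C10H18.
DoU = (2C + 2 + N − H − X)/2 = (2·10 + 2 + 0 − 18 − 0)/2 = 4/2 = 2.
(Structurally: 2 ring(s) + 0 π bond(s) = 2.)

2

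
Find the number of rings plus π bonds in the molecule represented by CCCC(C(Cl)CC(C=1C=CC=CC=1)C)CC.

4

Molecular formula from the SMILES: C16H25Cl.
DoU = (2C + 2 + N − H − X)/2 = (2·16 + 2 + 0 − 25 − 1)/2 = 8/2 = 4.
(Structurally: 1 ring(s) + 3 π bond(s) = 4.)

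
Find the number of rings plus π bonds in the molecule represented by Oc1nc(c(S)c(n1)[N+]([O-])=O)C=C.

6

Molecular formula from the SMILES: C6H5N3O3S.
DoU = (2C + 2 + N − H − X)/2 = (2·6 + 2 + 3 − 5 − 0)/2 = 12/2 = 6.
(Structurally: 1 ring(s) + 5 π bond(s) = 6.)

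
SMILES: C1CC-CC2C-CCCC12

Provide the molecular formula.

Heavy atoms from the SMILES: 10 C.
Implicit hydrogens by atom environment:
  8 × C: 2 H each → 16
  2 × C: 1 H each → 2
  Total hydrogens = 18.
Molecular formula: C10H18

C10H18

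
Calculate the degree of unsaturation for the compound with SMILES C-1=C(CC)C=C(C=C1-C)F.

4

Molecular formula from the SMILES: C9H11F.
DoU = (2C + 2 + N − H − X)/2 = (2·9 + 2 + 0 − 11 − 1)/2 = 8/2 = 4.
(Structurally: 1 ring(s) + 3 π bond(s) = 4.)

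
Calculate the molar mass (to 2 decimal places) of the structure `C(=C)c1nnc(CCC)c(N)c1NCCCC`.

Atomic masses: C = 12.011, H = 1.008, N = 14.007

Molecular formula: C13H22N4.
M = 13×12.011 + 22×1.008 + 4×14.007 = 234.35 g/mol.

234.35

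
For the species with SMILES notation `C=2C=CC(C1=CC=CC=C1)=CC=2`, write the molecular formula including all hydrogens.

C12H10

Heavy atoms from the SMILES: 12 C.
Implicit hydrogens by atom environment:
  10 × C (aromatic): 1 H each → 10
  2 × C (aromatic): no H
  Total hydrogens = 10.
Molecular formula: C12H10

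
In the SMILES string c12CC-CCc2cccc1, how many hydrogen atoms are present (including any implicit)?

Hydrogens are implicit in SMILES; fill each atom to its normal valence:
  4 × C: 2 H each → 8
  4 × C (aromatic): 1 H each → 4
  2 × C (aromatic): no H
  Total hydrogens = 12.

12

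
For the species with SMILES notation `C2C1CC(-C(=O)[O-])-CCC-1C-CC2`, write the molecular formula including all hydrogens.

Heavy atoms from the SMILES: 11 C, 2 O.
Implicit hydrogens by atom environment:
  7 × C: 2 H each → 14
  3 × C: 1 H each → 3
  1 × C: no H
  1 × O: no H
  1 × O (charge -1): no H
  Total hydrogens = 17.
Net charge -1.
Molecular formula: C11H17O2-

C11H17O2-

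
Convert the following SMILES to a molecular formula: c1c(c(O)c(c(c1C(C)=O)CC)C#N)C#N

C12H10N2O2

Heavy atoms from the SMILES: 12 C, 2 N, 2 O.
Implicit hydrogens by atom environment:
  5 × C (aromatic): no H
  3 × C: no H
  2 × C: 3 H each → 6
  2 × N: no H
  1 × C: 2 H
  1 × C (aromatic): 1 H
  1 × O: 1 H
  1 × O: no H
  Total hydrogens = 10.
Molecular formula: C12H10N2O2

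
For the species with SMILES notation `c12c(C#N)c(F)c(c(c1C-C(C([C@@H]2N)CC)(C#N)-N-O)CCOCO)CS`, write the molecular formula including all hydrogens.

C18H23FN4O3S

Heavy atoms from the SMILES: 18 C, 1 F, 4 N, 3 O, 1 S.
Implicit hydrogens by atom environment:
  6 × C: 2 H each → 12
  6 × C (aromatic): no H
  3 × C: no H
  2 × C: 1 H each → 2
  2 × N: no H
  2 × O: 1 H each → 2
  1 × C: 3 H
  1 × F: no H
  1 × N: 2 H
  1 × N: 1 H
  1 × O: no H
  1 × S: 1 H
  Total hydrogens = 23.
Molecular formula: C18H23FN4O3S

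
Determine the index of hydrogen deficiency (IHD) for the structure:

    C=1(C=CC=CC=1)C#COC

6

Molecular formula from the SMILES: C9H8O.
DoU = (2C + 2 + N − H − X)/2 = (2·9 + 2 + 0 − 8 − 0)/2 = 12/2 = 6.
(Structurally: 1 ring(s) + 5 π bond(s) = 6.)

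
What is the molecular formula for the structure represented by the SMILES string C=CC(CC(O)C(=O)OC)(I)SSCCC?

Heavy atoms from the SMILES: 10 C, 1 I, 3 O, 2 S.
Implicit hydrogens by atom environment:
  4 × C: 2 H each → 8
  2 × C: 3 H each → 6
  2 × C: 1 H each → 2
  2 × C: no H
  2 × O: no H
  2 × S: no H
  1 × I: no H
  1 × O: 1 H
  Total hydrogens = 17.
Molecular formula: C10H17IO3S2

C10H17IO3S2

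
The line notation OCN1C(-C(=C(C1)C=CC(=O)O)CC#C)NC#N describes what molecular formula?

Heavy atoms from the SMILES: 12 C, 3 N, 3 O.
Implicit hydrogens by atom environment:
  5 × C: no H
  4 × C: 1 H each → 4
  3 × C: 2 H each → 6
  2 × N: no H
  2 × O: 1 H each → 2
  1 × N: 1 H
  1 × O: no H
  Total hydrogens = 13.
Molecular formula: C12H13N3O3

C12H13N3O3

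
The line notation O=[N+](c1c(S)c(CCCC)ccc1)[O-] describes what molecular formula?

C10H13NO2S

Heavy atoms from the SMILES: 10 C, 1 N, 2 O, 1 S.
Implicit hydrogens by atom environment:
  3 × C: 2 H each → 6
  3 × C (aromatic): 1 H each → 3
  3 × C (aromatic): no H
  1 × C: 3 H
  1 × N (charge +1): no H
  1 × O: no H
  1 × O (charge -1): no H
  1 × S: 1 H
  Total hydrogens = 13.
Molecular formula: C10H13NO2S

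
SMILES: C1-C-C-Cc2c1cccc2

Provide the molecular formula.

Heavy atoms from the SMILES: 10 C.
Implicit hydrogens by atom environment:
  4 × C: 2 H each → 8
  4 × C (aromatic): 1 H each → 4
  2 × C (aromatic): no H
  Total hydrogens = 12.
Molecular formula: C10H12

C10H12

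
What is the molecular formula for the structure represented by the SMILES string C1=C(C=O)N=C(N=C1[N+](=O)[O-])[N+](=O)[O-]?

Heavy atoms from the SMILES: 5 C, 4 N, 5 O.
Implicit hydrogens by atom environment:
  3 × C (aromatic): no H
  3 × O: no H
  2 × N (aromatic): no H
  2 × N (charge +1): no H
  2 × O (charge -1): no H
  1 × C (aromatic): 1 H
  1 × C: 1 H
  Total hydrogens = 2.
Molecular formula: C5H2N4O5

C5H2N4O5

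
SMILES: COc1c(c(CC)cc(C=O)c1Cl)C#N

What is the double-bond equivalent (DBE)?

Molecular formula from the SMILES: C11H10ClNO2.
DoU = (2C + 2 + N − H − X)/2 = (2·11 + 2 + 1 − 10 − 1)/2 = 14/2 = 7.
(Structurally: 1 ring(s) + 6 π bond(s) = 7.)

7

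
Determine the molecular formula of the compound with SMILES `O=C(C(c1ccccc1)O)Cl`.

C8H7ClO2

Heavy atoms from the SMILES: 8 C, 1 Cl, 2 O.
Implicit hydrogens by atom environment:
  5 × C (aromatic): 1 H each → 5
  1 × C: 1 H
  1 × C: no H
  1 × C (aromatic): no H
  1 × Cl: no H
  1 × O: 1 H
  1 × O: no H
  Total hydrogens = 7.
Molecular formula: C8H7ClO2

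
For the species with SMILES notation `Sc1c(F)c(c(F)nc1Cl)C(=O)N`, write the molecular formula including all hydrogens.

Heavy atoms from the SMILES: 6 C, 1 Cl, 2 F, 2 N, 1 O, 1 S.
Implicit hydrogens by atom environment:
  5 × C (aromatic): no H
  2 × F: no H
  1 × C: no H
  1 × Cl: no H
  1 × N: 2 H
  1 × N (aromatic): no H
  1 × O: no H
  1 × S: 1 H
  Total hydrogens = 3.
Molecular formula: C6H3ClF2N2OS

C6H3ClF2N2OS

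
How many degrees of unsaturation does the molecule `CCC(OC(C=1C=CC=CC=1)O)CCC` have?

4

Molecular formula from the SMILES: C13H20O2.
DoU = (2C + 2 + N − H − X)/2 = (2·13 + 2 + 0 − 20 − 0)/2 = 8/2 = 4.
(Structurally: 1 ring(s) + 3 π bond(s) = 4.)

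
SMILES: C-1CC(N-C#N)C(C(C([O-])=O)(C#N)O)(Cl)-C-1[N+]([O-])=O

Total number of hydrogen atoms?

8

Hydrogens are implicit in SMILES; fill each atom to its normal valence:
  5 × C: no H
  2 × C: 2 H each → 4
  2 × C: 1 H each → 2
  2 × N: no H
  2 × O: no H
  2 × O (charge -1): no H
  1 × Cl: no H
  1 × N: 1 H
  1 × N (charge +1): no H
  1 × O: 1 H
  Total hydrogens = 8.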